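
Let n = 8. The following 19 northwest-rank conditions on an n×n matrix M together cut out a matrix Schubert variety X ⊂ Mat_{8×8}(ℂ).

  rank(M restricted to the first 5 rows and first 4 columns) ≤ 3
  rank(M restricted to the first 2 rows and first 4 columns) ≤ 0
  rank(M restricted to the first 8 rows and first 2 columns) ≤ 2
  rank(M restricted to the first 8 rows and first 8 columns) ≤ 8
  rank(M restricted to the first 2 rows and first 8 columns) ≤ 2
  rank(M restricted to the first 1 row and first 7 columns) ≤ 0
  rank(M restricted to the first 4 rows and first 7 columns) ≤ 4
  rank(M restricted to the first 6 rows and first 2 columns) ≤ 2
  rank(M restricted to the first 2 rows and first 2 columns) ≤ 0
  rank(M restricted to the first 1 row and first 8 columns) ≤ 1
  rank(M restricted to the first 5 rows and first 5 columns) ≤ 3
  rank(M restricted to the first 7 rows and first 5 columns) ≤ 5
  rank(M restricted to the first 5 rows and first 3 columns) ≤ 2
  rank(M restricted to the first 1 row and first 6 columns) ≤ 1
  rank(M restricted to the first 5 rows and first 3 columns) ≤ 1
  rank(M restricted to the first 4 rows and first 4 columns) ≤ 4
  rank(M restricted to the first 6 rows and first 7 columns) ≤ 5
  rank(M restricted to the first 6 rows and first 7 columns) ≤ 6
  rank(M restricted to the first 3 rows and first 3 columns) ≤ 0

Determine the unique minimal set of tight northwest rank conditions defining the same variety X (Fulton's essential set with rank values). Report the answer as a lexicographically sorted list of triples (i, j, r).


Rank table r_w(8×8) implied by the 19 constraints:

  row 1: 0 | 0 | 0 | 0 | 0 | 0 | 0 | 1
  row 2: 0 | 0 | 0 | 0 | 1 | 1 | 1 | 2
  row 3: 0 | 0 | 0 | 1 | 2 | 2 | 2 | 3
  row 4: 1 | 1 | 1 | 2 | 3 | 3 | 3 | 4
  row 5: 1 | 1 | 1 | 2 | 3 | 4 | 4 | 5
  row 6: 1 | 2 | 2 | 3 | 4 | 5 | 5 | 6
  row 7: 1 | 2 | 3 | 4 | 5 | 6 | 6 | 7
  row 8: 1 | 2 | 3 | 4 | 5 | 6 | 7 | 8

the unique w with this rank table is (8, 5, 4, 1, 6, 2, 3, 7).

|D(w)|=16, |Ess(w)|=4:

[(1, 7, 0), (2, 4, 0), (3, 3, 0), (5, 3, 1)]


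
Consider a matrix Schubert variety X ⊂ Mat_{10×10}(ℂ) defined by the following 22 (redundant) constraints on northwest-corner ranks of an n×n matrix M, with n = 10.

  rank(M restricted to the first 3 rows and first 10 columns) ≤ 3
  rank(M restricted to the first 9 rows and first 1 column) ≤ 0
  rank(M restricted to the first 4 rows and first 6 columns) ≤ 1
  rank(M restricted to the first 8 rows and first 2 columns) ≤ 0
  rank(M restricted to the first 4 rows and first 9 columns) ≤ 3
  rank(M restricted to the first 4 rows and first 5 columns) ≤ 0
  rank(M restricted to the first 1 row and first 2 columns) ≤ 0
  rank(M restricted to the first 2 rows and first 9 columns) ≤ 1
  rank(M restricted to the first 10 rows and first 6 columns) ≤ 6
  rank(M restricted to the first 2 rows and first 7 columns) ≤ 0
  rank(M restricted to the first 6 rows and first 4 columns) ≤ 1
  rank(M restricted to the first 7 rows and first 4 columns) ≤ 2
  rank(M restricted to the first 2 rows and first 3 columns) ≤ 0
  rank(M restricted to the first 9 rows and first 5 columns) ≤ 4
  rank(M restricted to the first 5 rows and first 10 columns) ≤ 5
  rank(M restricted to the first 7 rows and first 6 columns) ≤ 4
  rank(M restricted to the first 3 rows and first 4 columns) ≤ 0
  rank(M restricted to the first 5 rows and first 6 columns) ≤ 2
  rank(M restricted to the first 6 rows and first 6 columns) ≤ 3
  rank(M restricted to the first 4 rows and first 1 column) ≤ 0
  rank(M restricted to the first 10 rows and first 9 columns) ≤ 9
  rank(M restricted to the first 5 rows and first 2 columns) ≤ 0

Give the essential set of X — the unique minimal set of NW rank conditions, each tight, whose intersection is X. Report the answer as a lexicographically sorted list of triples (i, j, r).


Computing R[i][j] = min implied NW-rank bound (n=10, 22 conditions):

  R[1]: 0 | 0 | 0 | 0 | 0 | 0 | 0 | 1 | 1 | 1
  R[2]: 0 | 0 | 0 | 0 | 0 | 0 | 0 | 1 | 1 | 2
  R[3]: 0 | 0 | 0 | 0 | 0 | 1 | 1 | 2 | 2 | 3
  R[4]: 0 | 0 | 0 | 0 | 0 | 1 | 2 | 3 | 3 | 4
  R[5]: 0 | 0 | 1 | 1 | 1 | 2 | 3 | 4 | 4 | 5
  R[6]: 0 | 0 | 1 | 1 | 2 | 3 | 4 | 5 | 5 | 6
  R[7]: 0 | 0 | 1 | 2 | 3 | 4 | 5 | 6 | 6 | 7
  R[8]: 0 | 0 | 1 | 2 | 3 | 4 | 5 | 6 | 7 | 8
  R[9]: 0 | 1 | 2 | 3 | 4 | 5 | 6 | 7 | 8 | 9
  R[10]: 1 | 2 | 3 | 4 | 5 | 6 | 7 | 8 | 9 | 10

reading off 1-entries of Δ²R: w = (8, 10, 6, 7, 3, 5, 4, 9, 2, 1).

ℓ(w)=35; the 6 essential cells (i,j,r):

[(2, 7, 0), (2, 9, 1), (4, 5, 0), (6, 4, 1), (8, 2, 0), (9, 1, 0)]


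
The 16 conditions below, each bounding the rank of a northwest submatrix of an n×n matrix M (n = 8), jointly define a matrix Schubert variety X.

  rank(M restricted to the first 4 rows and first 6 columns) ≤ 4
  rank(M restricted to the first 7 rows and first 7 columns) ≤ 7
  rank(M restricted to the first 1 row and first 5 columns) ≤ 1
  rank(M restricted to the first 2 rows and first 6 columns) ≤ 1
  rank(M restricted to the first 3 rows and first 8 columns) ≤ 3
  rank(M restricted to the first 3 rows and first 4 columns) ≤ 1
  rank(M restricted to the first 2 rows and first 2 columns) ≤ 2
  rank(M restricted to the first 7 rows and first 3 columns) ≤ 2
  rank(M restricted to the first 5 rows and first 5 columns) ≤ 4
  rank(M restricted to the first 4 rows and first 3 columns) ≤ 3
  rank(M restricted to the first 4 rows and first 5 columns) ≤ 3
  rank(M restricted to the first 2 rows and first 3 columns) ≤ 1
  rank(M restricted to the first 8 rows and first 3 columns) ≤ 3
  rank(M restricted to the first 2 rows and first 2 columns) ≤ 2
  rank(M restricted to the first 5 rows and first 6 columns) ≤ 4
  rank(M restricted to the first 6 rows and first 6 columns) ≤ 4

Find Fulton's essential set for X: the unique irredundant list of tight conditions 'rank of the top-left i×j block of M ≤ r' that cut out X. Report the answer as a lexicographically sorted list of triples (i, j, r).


Propagating the 16 rank bounds to every northwest block:

  row 1: 1  1  1  1  1  1  1  1
  row 2: 1  1  1  1  1  1  2  2
  row 3: 1  1  1  1  2  2  3  3
  row 4: 1  2  2  2  3  3  4  4
  row 5: 1  2  2  3  4  4  5  5
  row 6: 1  2  2  3  4  4  5  6
  row 7: 1  2  2  3  4  5  6  7
  row 8: 1  2  3  4  5  6  7  8

hence w(1..8) = (1, 7, 5, 2, 4, 8, 6, 3).

|D(w)|=12, |Ess(w)|=4:

[(2, 6, 1), (3, 4, 1), (6, 6, 4), (7, 3, 2)]


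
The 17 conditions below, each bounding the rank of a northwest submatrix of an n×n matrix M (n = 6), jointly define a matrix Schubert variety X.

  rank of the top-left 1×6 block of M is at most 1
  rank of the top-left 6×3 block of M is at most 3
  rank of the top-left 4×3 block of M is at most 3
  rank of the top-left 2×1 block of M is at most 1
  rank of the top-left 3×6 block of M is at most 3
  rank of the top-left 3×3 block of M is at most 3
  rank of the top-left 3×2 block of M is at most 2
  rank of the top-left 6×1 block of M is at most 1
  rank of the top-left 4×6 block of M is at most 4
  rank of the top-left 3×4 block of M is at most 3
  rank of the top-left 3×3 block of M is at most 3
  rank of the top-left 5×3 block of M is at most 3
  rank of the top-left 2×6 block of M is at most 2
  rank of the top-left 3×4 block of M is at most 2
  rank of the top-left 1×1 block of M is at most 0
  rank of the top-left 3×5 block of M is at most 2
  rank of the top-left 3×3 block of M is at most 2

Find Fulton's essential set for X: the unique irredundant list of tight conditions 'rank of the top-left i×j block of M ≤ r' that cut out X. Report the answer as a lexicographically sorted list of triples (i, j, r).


Rank table r_w(6×6) implied by the 17 constraints:

  row 1: 0, 1, 1, 1, 1, 1
  row 2: 1, 2, 2, 2, 2, 2
  row 3: 1, 2, 2, 2, 2, 3
  row 4: 1, 2, 3, 3, 3, 4
  row 5: 1, 2, 3, 4, 4, 5
  row 6: 1, 2, 3, 4, 5, 6

hence w(1..6) = (2, 1, 6, 3, 4, 5).

Fulton essential set (2 of the 4 Rothe cells):

[(1, 1, 0), (3, 5, 2)]


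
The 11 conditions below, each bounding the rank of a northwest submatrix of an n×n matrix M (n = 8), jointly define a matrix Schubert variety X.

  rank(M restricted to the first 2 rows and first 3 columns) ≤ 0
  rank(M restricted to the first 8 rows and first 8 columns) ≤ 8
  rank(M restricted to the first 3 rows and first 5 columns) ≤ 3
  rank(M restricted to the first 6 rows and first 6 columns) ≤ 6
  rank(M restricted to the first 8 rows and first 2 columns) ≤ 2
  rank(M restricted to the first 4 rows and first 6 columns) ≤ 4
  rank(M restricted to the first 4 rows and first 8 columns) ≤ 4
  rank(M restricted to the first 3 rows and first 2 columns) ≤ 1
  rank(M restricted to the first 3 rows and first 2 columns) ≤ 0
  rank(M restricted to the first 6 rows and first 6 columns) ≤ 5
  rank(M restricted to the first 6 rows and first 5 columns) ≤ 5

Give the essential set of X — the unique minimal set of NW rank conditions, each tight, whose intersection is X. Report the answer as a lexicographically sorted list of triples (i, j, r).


Reconstructing r_w from the 11 given conditions:

  row 1: 0 0 0 1 1 1 1 1
  row 2: 0 0 0 1 2 2 2 2
  row 3: 0 0 1 2 3 3 3 3
  row 4: 1 1 2 3 4 4 4 4
  row 5: 1 2 3 4 5 5 5 5
  row 6: 1 2 3 4 5 5 6 6
  row 7: 1 2 3 4 5 6 7 7
  row 8: 1 2 3 4 5 6 7 8

the unique w with this rank table is (4, 5, 3, 1, 2, 7, 6, 8).

D(w) has 9 cells with 3 SE-corners; essential set:

[(2, 3, 0), (3, 2, 0), (6, 6, 5)]


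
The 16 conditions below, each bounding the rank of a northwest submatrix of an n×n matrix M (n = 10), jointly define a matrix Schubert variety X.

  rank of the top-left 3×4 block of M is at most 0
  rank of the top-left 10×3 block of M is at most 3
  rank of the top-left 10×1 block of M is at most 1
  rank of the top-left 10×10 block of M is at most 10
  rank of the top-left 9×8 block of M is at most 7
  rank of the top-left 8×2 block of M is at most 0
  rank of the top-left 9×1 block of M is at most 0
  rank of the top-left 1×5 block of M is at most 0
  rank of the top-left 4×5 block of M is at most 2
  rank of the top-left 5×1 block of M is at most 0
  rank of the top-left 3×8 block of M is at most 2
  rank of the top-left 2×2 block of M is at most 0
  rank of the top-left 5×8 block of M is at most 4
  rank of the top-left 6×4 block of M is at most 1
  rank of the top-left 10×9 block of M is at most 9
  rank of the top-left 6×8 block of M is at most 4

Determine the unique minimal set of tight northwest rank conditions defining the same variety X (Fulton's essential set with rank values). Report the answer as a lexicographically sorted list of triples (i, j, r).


The tightest implied rank at each (i,j), from the 16 conditions:

  i=1: 0 0 0 0 0 1 1 1 1 1
  i=2: 0 0 0 0 1 2 2 2 2 2
  i=3: 0 0 0 0 1 2 2 2 3 3
  i=4: 0 0 1 1 2 3 3 3 4 4
  i=5: 0 0 1 1 2 3 4 4 5 5
  i=6: 0 0 1 1 2 3 4 4 5 6
  i=7: 0 0 1 2 3 4 5 5 6 7
  i=8: 0 0 1 2 3 4 5 6 7 8
  i=9: 0 1 2 3 4 5 6 7 8 9
  i=10: 1 2 3 4 5 6 7 8 9 10

hence w(1..10) = (6, 5, 9, 3, 7, 10, 4, 8, 2, 1).

D(w) has 29 cells with 7 SE-corners; essential set:

[(1, 5, 0), (3, 4, 0), (3, 8, 2), (6, 4, 1), (6, 8, 4), (8, 2, 0), (9, 1, 0)]


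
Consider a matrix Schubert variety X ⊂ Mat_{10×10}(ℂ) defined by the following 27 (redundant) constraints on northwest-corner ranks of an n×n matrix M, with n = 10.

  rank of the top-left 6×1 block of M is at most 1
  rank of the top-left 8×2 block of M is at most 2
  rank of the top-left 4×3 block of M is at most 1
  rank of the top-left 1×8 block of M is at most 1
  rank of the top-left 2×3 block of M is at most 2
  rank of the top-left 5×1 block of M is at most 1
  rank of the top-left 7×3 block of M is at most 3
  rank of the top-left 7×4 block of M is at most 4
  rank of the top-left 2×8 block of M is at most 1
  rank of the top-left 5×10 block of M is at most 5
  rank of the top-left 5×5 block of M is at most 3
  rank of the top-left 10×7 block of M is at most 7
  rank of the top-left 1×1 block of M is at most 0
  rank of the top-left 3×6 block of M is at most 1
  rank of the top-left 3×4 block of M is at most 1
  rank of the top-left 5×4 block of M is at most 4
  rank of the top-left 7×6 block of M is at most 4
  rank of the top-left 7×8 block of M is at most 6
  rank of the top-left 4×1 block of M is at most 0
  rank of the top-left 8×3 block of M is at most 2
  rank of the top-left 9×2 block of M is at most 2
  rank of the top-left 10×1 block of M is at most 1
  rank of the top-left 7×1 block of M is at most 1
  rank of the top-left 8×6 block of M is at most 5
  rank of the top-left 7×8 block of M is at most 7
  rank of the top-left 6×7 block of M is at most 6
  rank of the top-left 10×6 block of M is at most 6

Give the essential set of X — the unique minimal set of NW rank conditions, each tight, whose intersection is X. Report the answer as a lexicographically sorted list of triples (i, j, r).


Computing R[i][j] = min implied NW-rank bound (n=10, 27 conditions):

  row 1: 0  1  1  1  1  1  1  1  1  1
  row 2: 0  1  1  1  1  1  1  1  2  2
  row 3: 0  1  1  1  1  1  2  2  3  3
  row 4: 0  1  1  2  2  2  3  3  4  4
  row 5: 1  2  2  3  3  3  4  4  5  5
  row 6: 1  2  2  3  4  4  5  5  6  6
  row 7: 1  2  2  3  4  4  5  6  7  7
  row 8: 1  2  2  3  4  5  6  7  8  8
  row 9: 1  2  3  4  5  6  7  8  9  9
  row 10: 1  2  3  4  5  6  7  8  9  10

the unique w with this rank table is (2, 9, 7, 4, 1, 5, 8, 6, 3, 10).

Rothe diagram D(w) (19 cells), 6 SE-corners (essential conditions):

[(2, 8, 1), (3, 6, 1), (4, 1, 0), (4, 3, 1), (7, 6, 4), (8, 3, 2)]


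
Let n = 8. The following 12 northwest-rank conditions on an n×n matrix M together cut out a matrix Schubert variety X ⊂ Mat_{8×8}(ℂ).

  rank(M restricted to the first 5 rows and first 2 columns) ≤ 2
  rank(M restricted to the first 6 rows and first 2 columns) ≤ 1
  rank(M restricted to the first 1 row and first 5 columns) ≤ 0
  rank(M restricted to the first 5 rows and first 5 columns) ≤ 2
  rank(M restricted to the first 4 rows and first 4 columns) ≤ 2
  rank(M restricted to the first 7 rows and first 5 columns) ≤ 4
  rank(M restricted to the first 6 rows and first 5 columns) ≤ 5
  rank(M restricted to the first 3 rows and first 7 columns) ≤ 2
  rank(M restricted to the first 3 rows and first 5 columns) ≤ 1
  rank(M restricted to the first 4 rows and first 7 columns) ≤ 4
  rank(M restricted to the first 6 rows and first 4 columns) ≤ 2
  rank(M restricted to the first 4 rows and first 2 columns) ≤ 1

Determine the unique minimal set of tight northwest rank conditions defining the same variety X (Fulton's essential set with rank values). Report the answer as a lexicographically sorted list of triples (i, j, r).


Recovering R(i,j) via the rank-extension bound from the 12 conditions:

  row 1: 0, 0, 0, 0, 0, 1, 1, 1
  row 2: 1, 1, 1, 1, 1, 2, 2, 2
  row 3: 1, 1, 1, 1, 1, 2, 2, 3
  row 4: 1, 1, 2, 2, 2, 3, 3, 4
  row 5: 1, 1, 2, 2, 2, 3, 4, 5
  row 6: 1, 1, 2, 2, 3, 4, 5, 6
  row 7: 1, 2, 3, 3, 4, 5, 6, 7
  row 8: 1, 2, 3, 4, 5, 6, 7, 8

giving w = (6, 1, 8, 3, 7, 5, 2, 4) via Δ²R.

6 SE-corners of the 16-cell Rothe diagram give Ess(w):

[(1, 5, 0), (3, 5, 1), (3, 7, 2), (5, 5, 2), (6, 2, 1), (6, 4, 2)]


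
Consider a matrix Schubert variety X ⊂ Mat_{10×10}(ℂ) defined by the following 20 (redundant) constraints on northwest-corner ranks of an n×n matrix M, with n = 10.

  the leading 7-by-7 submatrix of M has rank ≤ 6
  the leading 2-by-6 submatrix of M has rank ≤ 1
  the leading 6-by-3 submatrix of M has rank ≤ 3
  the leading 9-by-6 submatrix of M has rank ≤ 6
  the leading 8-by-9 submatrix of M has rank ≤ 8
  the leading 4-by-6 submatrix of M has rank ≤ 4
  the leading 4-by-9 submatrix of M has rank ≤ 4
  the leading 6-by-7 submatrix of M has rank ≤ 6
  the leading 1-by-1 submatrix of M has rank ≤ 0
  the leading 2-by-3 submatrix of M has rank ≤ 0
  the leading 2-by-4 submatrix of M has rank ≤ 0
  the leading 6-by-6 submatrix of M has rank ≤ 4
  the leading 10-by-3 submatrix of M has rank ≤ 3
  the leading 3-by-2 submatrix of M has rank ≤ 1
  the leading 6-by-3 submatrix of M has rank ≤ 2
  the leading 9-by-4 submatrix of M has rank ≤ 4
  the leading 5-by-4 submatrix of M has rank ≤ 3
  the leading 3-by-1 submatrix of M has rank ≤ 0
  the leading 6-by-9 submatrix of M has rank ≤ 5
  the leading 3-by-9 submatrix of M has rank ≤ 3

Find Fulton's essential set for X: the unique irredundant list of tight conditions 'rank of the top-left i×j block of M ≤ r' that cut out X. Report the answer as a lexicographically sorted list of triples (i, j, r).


Computing R[i][j] = min implied NW-rank bound (n=10, 20 conditions):

  row 1: 0  0  0  0  1  1  1  1  1  1
  row 2: 0  0  0  0  1  1  2  2  2  2
  row 3: 0  1  1  1  2  2  3  3  3  3
  row 4: 1  2  2  2  3  3  4  4  4  4
  row 5: 1  2  2  3  4  4  5  5  5  5
  row 6: 1  2  2  3  4  4  5  5  5  6
  row 7: 1  2  3  4  5  5  6  6  6  7
  row 8: 1  2  3  4  5  6  7  7  7  8
  row 9: 1  2  3  4  5  6  7  8  8  9
  row 10: 1  2  3  4  5  6  7  8  9  10

the unique w with this rank table is (5, 7, 2, 1, 4, 10, 3, 6, 8, 9).

|D(w)|=15, |Ess(w)|=6:

[(2, 4, 0), (2, 6, 1), (3, 1, 0), (6, 3, 2), (6, 6, 4), (6, 9, 5)]


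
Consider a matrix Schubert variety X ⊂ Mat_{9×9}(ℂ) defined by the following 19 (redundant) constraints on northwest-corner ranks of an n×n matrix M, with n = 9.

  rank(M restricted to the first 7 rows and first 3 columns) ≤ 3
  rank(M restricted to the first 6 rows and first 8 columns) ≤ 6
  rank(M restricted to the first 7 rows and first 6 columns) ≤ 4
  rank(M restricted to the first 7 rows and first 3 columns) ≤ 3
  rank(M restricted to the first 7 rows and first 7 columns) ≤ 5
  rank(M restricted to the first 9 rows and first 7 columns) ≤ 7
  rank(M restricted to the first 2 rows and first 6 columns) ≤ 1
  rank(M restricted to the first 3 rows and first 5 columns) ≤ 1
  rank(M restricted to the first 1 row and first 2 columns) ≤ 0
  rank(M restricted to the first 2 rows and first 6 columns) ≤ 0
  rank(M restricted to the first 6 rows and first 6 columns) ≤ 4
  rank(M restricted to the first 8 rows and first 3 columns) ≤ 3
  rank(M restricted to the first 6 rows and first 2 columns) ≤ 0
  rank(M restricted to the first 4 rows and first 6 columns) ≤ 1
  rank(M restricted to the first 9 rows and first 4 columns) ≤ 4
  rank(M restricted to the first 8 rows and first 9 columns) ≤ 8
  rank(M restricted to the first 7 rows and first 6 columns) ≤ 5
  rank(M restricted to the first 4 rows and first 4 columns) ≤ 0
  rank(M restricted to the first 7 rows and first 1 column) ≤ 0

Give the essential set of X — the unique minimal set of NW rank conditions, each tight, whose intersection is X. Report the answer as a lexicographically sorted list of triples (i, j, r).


Propagating the 19 rank bounds to every northwest block:

  R[1]: 0 | 0 | 0 | 0 | 0 | 0 | 1 | 1 | 1
  R[2]: 0 | 0 | 0 | 0 | 0 | 0 | 1 | 2 | 2
  R[3]: 0 | 0 | 0 | 0 | 1 | 1 | 2 | 3 | 3
  R[4]: 0 | 0 | 0 | 0 | 1 | 1 | 2 | 3 | 4
  R[5]: 0 | 0 | 1 | 1 | 2 | 2 | 3 | 4 | 5
  R[6]: 0 | 0 | 1 | 2 | 3 | 3 | 4 | 5 | 6
  R[7]: 0 | 1 | 2 | 3 | 4 | 4 | 5 | 6 | 7
  R[8]: 1 | 2 | 3 | 4 | 5 | 5 | 6 | 7 | 8
  R[9]: 1 | 2 | 3 | 4 | 5 | 6 | 7 | 8 | 9

so w = (7, 8, 5, 9, 3, 4, 2, 1, 6).

D(w) has 26 cells with 5 SE-corners; essential set:

[(2, 6, 0), (4, 4, 0), (4, 6, 1), (6, 2, 0), (7, 1, 0)]


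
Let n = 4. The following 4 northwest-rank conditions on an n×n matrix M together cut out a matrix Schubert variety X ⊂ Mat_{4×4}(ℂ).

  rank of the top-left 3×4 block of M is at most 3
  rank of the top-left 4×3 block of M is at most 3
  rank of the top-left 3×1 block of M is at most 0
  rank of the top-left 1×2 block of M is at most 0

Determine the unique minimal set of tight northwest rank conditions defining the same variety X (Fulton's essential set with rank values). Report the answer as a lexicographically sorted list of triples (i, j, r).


Computing R[i][j] = min implied NW-rank bound (n=4, 4 conditions):

  0 | 0 | 1 | 1
  0 | 1 | 2 | 2
  0 | 1 | 2 | 3
  1 | 2 | 3 | 4

giving w = (3, 2, 4, 1) via Δ²R.

ℓ(w)=4; the 2 essential cells (i,j,r):

[(1, 2, 0), (3, 1, 0)]


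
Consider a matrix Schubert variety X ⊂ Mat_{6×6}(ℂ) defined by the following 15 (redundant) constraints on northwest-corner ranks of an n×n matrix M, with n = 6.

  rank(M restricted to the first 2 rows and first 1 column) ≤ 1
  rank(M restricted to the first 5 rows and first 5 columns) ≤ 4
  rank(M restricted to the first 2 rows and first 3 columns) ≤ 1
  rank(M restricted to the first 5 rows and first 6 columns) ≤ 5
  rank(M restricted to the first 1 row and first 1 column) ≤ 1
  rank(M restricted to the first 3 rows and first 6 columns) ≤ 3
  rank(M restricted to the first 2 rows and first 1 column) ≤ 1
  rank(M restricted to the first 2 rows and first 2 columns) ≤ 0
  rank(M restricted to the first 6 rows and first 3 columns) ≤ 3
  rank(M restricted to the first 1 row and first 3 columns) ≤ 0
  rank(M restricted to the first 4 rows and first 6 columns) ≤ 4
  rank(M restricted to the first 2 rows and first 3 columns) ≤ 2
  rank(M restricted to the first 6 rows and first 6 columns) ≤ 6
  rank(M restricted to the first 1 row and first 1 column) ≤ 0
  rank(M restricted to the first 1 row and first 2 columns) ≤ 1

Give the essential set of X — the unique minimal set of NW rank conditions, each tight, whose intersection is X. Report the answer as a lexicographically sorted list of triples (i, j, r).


Computing R[i][j] = min implied NW-rank bound (n=6, 15 conditions):

  R[1]: 0  0  0  1  1  1
  R[2]: 0  0  1  2  2  2
  R[3]: 1  1  2  3  3  3
  R[4]: 1  2  3  4  4  4
  R[5]: 1  2  3  4  4  5
  R[6]: 1  2  3  4  5  6

hence w(1..6) = (4, 3, 1, 2, 6, 5).

Rothe diagram D(w) (6 cells), 3 SE-corners (essential conditions):

[(1, 3, 0), (2, 2, 0), (5, 5, 4)]


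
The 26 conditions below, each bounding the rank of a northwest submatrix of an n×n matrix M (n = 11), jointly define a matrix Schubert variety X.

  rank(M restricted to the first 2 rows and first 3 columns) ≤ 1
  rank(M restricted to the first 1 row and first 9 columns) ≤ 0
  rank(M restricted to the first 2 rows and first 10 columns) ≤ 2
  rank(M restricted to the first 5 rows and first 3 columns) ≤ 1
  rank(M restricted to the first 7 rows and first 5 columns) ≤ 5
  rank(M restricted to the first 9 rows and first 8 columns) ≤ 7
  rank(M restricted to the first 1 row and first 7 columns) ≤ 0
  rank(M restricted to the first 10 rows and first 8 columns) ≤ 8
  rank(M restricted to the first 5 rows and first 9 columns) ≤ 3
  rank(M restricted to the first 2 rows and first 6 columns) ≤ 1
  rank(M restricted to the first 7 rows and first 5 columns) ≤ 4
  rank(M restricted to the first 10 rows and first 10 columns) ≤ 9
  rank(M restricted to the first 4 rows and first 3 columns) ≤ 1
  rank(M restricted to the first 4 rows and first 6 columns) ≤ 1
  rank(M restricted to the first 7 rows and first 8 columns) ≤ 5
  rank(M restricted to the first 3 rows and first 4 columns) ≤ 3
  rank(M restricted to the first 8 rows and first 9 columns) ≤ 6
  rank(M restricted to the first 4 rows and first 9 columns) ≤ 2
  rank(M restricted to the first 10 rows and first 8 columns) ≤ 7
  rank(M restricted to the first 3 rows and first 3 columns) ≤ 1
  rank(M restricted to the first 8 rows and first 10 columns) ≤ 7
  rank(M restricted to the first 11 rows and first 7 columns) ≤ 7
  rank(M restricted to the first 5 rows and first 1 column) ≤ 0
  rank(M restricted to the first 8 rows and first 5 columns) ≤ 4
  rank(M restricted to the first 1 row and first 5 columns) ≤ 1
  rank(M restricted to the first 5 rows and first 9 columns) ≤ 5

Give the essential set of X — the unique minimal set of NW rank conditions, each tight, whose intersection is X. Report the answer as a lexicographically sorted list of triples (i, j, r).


Reconstructing r_w from the 26 given conditions:

  i=1: 0  0  0  0  0  0  0  0  0  1  1
  i=2: 0  1  1  1  1  1  1  1  1  2  2
  i=3: 0  1  1  1  1  1  2  2  2  3  3
  i=4: 0  1  1  1  1  1  2  2  2  3  4
  i=5: 0  1  1  2  2  2  3  3  3  4  5
  i=6: 1  2  2  3  3  3  4  4  4  5  6
  i=7: 1  2  3  4  4  4  5  5  5  6  7
  i=8: 1  2  3  4  4  5  6  6  6  7  8
  i=9: 1  2  3  4  5  6  7  7  7  8  9
  i=10: 1  2  3  4  5  6  7  7  8  9  10
  i=11: 1  2  3  4  5  6  7  8  9  10  11

the unique w with this rank table is (10, 2, 7, 11, 4, 1, 3, 6, 5, 9, 8).

7 SE-corners of the 26-cell Rothe diagram give Ess(w):

[(1, 9, 0), (4, 6, 1), (4, 9, 2), (5, 1, 0), (5, 3, 1), (8, 5, 4), (10, 8, 7)]


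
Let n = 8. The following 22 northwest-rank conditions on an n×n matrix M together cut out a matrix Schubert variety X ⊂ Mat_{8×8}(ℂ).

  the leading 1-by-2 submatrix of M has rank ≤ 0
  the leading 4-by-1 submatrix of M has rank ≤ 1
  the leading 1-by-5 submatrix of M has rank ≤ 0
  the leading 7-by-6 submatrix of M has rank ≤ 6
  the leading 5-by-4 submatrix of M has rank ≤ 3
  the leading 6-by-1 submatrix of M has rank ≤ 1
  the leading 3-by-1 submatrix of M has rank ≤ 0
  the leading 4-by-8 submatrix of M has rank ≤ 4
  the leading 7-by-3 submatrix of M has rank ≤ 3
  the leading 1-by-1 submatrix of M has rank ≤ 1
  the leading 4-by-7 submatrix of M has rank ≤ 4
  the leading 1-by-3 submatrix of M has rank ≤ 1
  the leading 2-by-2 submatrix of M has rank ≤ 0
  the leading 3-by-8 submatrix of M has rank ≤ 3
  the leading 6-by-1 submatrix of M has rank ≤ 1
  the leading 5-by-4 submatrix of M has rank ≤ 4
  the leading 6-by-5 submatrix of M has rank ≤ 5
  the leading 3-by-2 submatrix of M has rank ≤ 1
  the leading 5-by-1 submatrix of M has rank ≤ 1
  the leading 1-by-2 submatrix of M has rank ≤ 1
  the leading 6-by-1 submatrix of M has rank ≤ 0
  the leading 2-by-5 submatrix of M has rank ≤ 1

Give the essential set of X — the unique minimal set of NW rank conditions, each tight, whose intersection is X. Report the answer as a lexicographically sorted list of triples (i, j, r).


Rank table r_w(8×8) implied by the 22 constraints:

  i=1: 0 | 0 | 0 | 0 | 0 | 1 | 1 | 1
  i=2: 0 | 0 | 1 | 1 | 1 | 2 | 2 | 2
  i=3: 0 | 1 | 2 | 2 | 2 | 3 | 3 | 3
  i=4: 0 | 1 | 2 | 3 | 3 | 4 | 4 | 4
  i=5: 0 | 1 | 2 | 3 | 4 | 5 | 5 | 5
  i=6: 0 | 1 | 2 | 3 | 4 | 5 | 6 | 6
  i=7: 1 | 2 | 3 | 4 | 5 | 6 | 7 | 7
  i=8: 1 | 2 | 3 | 4 | 5 | 6 | 7 | 8

so w = (6, 3, 2, 4, 5, 7, 1, 8).

Rothe diagram D(w) (11 cells), 3 SE-corners (essential conditions):

[(1, 5, 0), (2, 2, 0), (6, 1, 0)]


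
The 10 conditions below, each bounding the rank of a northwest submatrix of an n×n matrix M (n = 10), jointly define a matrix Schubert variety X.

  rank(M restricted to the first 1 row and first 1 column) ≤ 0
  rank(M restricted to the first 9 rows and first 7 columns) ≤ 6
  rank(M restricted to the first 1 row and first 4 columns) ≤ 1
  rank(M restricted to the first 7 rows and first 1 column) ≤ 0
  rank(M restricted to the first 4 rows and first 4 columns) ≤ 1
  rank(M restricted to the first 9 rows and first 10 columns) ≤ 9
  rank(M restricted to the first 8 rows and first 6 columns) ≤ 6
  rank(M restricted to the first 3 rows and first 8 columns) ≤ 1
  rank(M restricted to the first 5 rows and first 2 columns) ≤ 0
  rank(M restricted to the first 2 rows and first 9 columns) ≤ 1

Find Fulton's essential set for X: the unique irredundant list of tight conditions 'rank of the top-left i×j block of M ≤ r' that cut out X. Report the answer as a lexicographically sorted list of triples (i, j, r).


Recovering R(i,j) via the rank-extension bound from the 10 conditions:

  i=1: 0 | 0 | 1 | 1 | 1 | 1 | 1 | 1 | 1 | 1
  i=2: 0 | 0 | 1 | 1 | 1 | 1 | 1 | 1 | 1 | 2
  i=3: 0 | 0 | 1 | 1 | 1 | 1 | 1 | 1 | 2 | 3
  i=4: 0 | 0 | 1 | 1 | 2 | 2 | 2 | 2 | 3 | 4
  i=5: 0 | 0 | 1 | 2 | 3 | 3 | 3 | 3 | 4 | 5
  i=6: 0 | 1 | 2 | 3 | 4 | 4 | 4 | 4 | 5 | 6
  i=7: 0 | 1 | 2 | 3 | 4 | 5 | 5 | 5 | 6 | 7
  i=8: 1 | 2 | 3 | 4 | 5 | 6 | 6 | 6 | 7 | 8
  i=9: 1 | 2 | 3 | 4 | 5 | 6 | 6 | 7 | 8 | 9
  i=10: 1 | 2 | 3 | 4 | 5 | 6 | 7 | 8 | 9 | 10

so w = (3, 10, 9, 5, 4, 2, 6, 1, 8, 7).

Rothe diagram D(w) (25 cells), 6 SE-corners (essential conditions):

[(2, 9, 1), (3, 8, 1), (4, 4, 1), (5, 2, 0), (7, 1, 0), (9, 7, 6)]


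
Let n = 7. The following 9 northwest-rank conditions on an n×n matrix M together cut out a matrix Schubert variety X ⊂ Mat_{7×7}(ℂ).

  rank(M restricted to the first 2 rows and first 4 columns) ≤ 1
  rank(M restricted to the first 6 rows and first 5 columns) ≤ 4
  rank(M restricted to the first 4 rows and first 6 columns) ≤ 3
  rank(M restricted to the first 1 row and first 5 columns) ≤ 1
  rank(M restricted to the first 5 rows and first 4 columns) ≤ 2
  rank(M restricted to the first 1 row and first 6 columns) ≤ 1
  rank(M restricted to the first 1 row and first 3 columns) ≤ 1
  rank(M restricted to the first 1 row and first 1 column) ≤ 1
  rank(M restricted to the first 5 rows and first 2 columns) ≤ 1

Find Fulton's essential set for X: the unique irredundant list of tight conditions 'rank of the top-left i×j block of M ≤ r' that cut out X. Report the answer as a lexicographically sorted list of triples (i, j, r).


The tightest implied rank at each (i,j), from the 9 conditions:

  1 1 1 1 1 1 1
  1 1 1 1 2 2 2
  1 1 2 2 3 3 3
  1 1 2 2 3 3 4
  1 1 2 2 3 4 5
  1 2 3 3 4 5 6
  1 2 3 4 5 6 7

the unique w with this rank table is (1, 5, 3, 7, 6, 2, 4).

Rothe diagram D(w) (9 cells), 4 SE-corners (essential conditions):

[(2, 4, 1), (4, 6, 3), (5, 2, 1), (5, 4, 2)]


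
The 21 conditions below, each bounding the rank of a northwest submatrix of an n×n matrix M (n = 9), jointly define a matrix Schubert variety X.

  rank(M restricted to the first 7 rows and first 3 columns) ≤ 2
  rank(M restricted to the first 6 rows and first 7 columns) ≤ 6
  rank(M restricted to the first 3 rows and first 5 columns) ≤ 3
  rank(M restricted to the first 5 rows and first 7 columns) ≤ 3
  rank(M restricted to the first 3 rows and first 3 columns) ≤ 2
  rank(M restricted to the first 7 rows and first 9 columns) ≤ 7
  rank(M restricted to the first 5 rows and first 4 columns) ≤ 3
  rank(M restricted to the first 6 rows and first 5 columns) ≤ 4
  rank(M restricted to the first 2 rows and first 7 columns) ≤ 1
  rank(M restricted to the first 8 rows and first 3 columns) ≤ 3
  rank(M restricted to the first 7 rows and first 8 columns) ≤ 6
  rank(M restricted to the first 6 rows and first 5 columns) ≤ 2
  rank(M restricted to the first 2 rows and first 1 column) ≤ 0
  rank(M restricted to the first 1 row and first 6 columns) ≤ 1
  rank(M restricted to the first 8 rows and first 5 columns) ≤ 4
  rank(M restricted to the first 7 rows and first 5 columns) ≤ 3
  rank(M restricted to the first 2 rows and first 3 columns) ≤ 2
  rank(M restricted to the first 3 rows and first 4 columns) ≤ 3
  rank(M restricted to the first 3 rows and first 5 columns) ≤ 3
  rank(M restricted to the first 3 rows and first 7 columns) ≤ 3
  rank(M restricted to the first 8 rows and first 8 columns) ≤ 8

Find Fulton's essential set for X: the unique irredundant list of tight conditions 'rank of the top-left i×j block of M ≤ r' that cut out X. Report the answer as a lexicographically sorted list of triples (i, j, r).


Propagating the 21 rank bounds to every northwest block:

  i=1: 0 | 1 | 1 | 1 | 1 | 1 | 1 | 1 | 1
  i=2: 0 | 1 | 1 | 1 | 1 | 1 | 1 | 2 | 2
  i=3: 1 | 2 | 2 | 2 | 2 | 2 | 2 | 3 | 3
  i=4: 1 | 2 | 2 | 2 | 2 | 3 | 3 | 4 | 4
  i=5: 1 | 2 | 2 | 2 | 2 | 3 | 3 | 4 | 5
  i=6: 1 | 2 | 2 | 2 | 2 | 3 | 4 | 5 | 6
  i=7: 1 | 2 | 2 | 3 | 3 | 4 | 5 | 6 | 7
  i=8: 1 | 2 | 3 | 4 | 4 | 5 | 6 | 7 | 8
  i=9: 1 | 2 | 3 | 4 | 5 | 6 | 7 | 8 | 9

hence w(1..9) = (2, 8, 1, 6, 9, 7, 4, 3, 5).

D(w) has 18 cells with 5 SE-corners; essential set:

[(2, 1, 0), (2, 7, 1), (5, 7, 3), (6, 5, 2), (7, 3, 2)]


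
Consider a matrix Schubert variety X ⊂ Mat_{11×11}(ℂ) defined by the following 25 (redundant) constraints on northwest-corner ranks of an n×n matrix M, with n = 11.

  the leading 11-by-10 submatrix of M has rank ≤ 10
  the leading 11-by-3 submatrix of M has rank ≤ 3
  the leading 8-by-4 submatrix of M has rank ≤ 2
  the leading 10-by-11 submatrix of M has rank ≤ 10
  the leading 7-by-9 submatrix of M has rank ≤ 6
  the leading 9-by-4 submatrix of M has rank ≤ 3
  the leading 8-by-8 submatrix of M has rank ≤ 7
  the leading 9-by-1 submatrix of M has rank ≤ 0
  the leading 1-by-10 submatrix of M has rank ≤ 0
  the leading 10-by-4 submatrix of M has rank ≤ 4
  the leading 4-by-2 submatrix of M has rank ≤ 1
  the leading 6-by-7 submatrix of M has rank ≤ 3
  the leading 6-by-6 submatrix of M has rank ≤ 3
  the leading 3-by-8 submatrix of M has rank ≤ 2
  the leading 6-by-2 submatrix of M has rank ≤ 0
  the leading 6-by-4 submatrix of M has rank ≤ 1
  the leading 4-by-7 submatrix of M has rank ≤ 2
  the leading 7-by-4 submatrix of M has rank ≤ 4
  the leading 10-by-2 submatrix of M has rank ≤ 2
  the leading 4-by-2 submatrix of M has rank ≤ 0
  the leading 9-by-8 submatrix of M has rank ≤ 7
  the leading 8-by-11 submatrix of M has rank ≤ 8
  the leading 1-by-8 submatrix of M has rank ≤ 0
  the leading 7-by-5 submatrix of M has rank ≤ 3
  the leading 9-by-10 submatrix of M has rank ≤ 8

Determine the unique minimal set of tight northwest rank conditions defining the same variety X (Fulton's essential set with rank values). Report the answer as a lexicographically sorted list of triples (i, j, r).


Computing R[i][j] = min implied NW-rank bound (n=11, 25 conditions):

  R[1]: 0 0 0 0 0 0 0 0 0 0 1
  R[2]: 0 0 1 1 1 1 1 1 1 1 2
  R[3]: 0 0 1 1 2 2 2 2 2 2 3
  R[4]: 0 0 1 1 2 2 2 3 3 3 4
  R[5]: 0 0 1 1 2 3 3 4 4 4 5
  R[6]: 0 0 1 1 2 3 3 4 5 5 6
  R[7]: 0 1 2 2 3 4 4 5 6 6 7
  R[8]: 0 1 2 2 3 4 5 6 7 7 8
  R[9]: 0 1 2 3 4 5 6 7 8 8 9
  R[10]: 1 2 3 4 5 6 7 8 9 9 10
  R[11]: 1 2 3 4 5 6 7 8 9 10 11

giving w = (11, 3, 5, 8, 6, 9, 2, 7, 4, 1, 10) via Δ²R.

Rothe diagram D(w) (31 cells), 7 SE-corners (essential conditions):

[(1, 10, 0), (4, 7, 2), (6, 2, 0), (6, 4, 1), (6, 7, 3), (8, 4, 2), (9, 1, 0)]


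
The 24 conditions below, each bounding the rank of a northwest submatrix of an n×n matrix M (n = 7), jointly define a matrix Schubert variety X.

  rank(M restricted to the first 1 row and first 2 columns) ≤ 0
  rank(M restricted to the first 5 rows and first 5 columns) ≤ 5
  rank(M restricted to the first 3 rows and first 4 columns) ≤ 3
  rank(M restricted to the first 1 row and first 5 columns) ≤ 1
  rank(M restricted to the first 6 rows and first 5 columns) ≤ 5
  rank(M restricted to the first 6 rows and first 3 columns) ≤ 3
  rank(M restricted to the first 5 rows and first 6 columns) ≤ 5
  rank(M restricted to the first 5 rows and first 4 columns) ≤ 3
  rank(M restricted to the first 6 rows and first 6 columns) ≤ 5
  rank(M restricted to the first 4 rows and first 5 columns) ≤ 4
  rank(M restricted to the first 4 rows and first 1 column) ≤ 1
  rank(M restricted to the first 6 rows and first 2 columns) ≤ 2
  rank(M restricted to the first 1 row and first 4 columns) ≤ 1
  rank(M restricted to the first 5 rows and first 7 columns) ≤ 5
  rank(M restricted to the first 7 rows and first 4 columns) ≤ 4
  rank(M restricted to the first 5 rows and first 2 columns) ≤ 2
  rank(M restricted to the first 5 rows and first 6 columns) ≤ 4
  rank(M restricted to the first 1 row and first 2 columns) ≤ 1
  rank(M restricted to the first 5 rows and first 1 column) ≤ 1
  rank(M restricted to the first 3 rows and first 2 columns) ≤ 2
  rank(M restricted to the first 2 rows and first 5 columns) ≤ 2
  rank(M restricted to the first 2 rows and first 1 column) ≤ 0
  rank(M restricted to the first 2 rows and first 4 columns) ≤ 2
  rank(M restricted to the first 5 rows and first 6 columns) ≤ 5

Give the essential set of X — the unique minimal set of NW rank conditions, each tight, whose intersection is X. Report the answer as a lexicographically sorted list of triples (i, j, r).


Propagating the 24 rank bounds to every northwest block:

  0, 0, 1, 1, 1, 1, 1
  0, 1, 2, 2, 2, 2, 2
  1, 2, 3, 3, 3, 3, 3
  1, 2, 3, 3, 4, 4, 4
  1, 2, 3, 3, 4, 4, 5
  1, 2, 3, 4, 5, 5, 6
  1, 2, 3, 4, 5, 6, 7

so w = (3, 2, 1, 5, 7, 4, 6).

Rothe diagram D(w) (6 cells), 4 SE-corners (essential conditions):

[(1, 2, 0), (2, 1, 0), (5, 4, 3), (5, 6, 4)]


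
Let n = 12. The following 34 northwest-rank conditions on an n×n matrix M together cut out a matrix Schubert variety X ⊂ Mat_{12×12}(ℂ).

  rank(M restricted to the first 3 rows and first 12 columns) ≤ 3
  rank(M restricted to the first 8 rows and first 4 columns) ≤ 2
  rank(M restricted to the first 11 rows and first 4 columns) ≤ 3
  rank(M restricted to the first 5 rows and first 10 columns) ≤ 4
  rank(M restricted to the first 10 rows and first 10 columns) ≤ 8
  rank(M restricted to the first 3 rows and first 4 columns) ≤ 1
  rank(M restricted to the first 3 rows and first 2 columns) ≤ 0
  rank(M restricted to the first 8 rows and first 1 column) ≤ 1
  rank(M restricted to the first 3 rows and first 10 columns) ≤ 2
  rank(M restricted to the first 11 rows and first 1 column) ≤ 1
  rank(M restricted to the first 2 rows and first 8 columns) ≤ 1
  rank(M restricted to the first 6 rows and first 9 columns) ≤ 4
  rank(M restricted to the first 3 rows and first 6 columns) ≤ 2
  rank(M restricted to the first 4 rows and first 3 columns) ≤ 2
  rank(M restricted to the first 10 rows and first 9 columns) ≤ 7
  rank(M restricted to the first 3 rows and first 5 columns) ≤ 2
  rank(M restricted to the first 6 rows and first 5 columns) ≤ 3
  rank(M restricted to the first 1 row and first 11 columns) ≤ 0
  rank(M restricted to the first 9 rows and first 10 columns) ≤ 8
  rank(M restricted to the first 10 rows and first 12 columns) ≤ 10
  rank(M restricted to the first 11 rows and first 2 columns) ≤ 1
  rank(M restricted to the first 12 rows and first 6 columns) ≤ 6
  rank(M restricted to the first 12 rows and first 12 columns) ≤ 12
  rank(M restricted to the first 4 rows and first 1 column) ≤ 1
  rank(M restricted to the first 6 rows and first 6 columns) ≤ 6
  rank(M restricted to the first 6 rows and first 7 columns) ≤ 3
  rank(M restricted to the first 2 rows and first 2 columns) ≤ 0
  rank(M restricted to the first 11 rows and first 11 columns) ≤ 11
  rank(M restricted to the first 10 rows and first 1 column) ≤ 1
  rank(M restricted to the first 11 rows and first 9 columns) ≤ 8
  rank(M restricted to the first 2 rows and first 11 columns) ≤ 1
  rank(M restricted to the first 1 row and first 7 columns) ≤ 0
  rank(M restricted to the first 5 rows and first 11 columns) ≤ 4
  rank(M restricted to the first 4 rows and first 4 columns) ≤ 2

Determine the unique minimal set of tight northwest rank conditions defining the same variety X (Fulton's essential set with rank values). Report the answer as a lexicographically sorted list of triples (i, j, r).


Propagating the 34 rank bounds to every northwest block:

  R[1]: 0 | 0 | 0 | 0 | 0 | 0 | 0 | 0 | 0 | 0 | 0 | 1
  R[2]: 0 | 0 | 1 | 1 | 1 | 1 | 1 | 1 | 1 | 1 | 1 | 2
  R[3]: 0 | 0 | 1 | 1 | 2 | 2 | 2 | 2 | 2 | 2 | 2 | 3
  R[4]: 1 | 1 | 2 | 2 | 3 | 3 | 3 | 3 | 3 | 3 | 3 | 4
  R[5]: 1 | 1 | 2 | 2 | 3 | 3 | 3 | 4 | 4 | 4 | 4 | 5
  R[6]: 1 | 1 | 2 | 2 | 3 | 3 | 3 | 4 | 4 | 5 | 5 | 6
  R[7]: 1 | 1 | 2 | 2 | 3 | 4 | 4 | 5 | 5 | 6 | 6 | 7
  R[8]: 1 | 1 | 2 | 2 | 3 | 4 | 5 | 6 | 6 | 7 | 7 | 8
  R[9]: 1 | 1 | 2 | 3 | 4 | 5 | 6 | 7 | 7 | 8 | 8 | 9
  R[10]: 1 | 1 | 2 | 3 | 4 | 5 | 6 | 7 | 7 | 8 | 9 | 10
  R[11]: 1 | 1 | 2 | 3 | 4 | 5 | 6 | 7 | 8 | 9 | 10 | 11
  R[12]: 1 | 2 | 3 | 4 | 5 | 6 | 7 | 8 | 9 | 10 | 11 | 12

the unique w with this rank table is (12, 3, 5, 1, 8, 10, 6, 7, 4, 11, 9, 2).

Fulton essential set (8 of the 33 Rothe cells):

[(1, 11, 0), (3, 2, 0), (3, 4, 1), (6, 7, 3), (6, 9, 4), (8, 4, 2), (10, 9, 7), (11, 2, 1)]


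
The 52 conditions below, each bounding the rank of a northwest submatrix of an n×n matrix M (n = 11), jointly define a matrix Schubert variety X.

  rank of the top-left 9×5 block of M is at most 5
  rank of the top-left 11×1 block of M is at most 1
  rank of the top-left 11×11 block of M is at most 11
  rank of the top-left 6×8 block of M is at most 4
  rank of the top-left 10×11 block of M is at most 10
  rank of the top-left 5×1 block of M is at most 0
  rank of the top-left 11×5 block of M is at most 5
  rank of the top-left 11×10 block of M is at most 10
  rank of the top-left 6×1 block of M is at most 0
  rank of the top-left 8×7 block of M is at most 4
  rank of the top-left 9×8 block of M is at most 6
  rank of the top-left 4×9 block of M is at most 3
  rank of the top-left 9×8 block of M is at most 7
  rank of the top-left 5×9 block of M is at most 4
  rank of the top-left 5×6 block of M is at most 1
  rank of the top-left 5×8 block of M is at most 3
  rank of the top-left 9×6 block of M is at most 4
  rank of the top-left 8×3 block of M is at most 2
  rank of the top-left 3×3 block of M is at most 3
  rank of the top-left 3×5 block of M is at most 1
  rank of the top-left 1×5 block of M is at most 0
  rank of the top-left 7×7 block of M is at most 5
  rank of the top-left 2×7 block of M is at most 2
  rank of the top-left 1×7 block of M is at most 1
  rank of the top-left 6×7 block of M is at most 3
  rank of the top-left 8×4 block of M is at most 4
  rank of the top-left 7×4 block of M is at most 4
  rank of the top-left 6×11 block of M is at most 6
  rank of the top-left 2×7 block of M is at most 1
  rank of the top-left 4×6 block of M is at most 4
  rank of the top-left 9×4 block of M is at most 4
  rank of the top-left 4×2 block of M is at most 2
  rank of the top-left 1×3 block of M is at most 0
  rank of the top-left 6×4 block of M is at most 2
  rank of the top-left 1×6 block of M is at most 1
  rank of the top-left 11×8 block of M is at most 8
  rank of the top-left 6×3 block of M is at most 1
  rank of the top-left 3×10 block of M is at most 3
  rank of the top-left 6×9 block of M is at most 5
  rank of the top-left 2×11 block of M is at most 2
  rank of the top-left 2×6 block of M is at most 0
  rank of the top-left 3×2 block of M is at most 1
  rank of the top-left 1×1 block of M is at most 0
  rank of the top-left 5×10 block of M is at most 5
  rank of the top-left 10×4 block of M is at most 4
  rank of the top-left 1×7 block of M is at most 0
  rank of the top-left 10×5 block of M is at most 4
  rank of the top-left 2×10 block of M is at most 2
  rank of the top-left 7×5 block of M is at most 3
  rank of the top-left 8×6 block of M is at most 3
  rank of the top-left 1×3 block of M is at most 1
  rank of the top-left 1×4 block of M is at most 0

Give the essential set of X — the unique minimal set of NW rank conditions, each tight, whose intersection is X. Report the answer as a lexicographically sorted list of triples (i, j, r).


The tightest implied rank at each (i,j), from the 52 conditions:

  i=1: 0  0  0  0  0  0  0  1  1  1  1
  i=2: 0  0  0  0  0  0  1  2  2  2  2
  i=3: 0  1  1  1  1  1  2  3  3  3  3
  i=4: 0  1  1  1  1  1  2  3  3  4  4
  i=5: 0  1  1  1  1  1  2  3  4  5  5
  i=6: 0  1  1  2  2  2  3  4  5  6  6
  i=7: 1  2  2  3  3  3  4  5  6  7  7
  i=8: 1  2  2  3  3  3  4  5  6  7  8
  i=9: 1  2  3  4  4  4  5  6  7  8  9
  i=10: 1  2  3  4  4  5  6  7  8  9  10
  i=11: 1  2  3  4  5  6  7  8  9  10  11

giving w = (8, 7, 2, 10, 9, 4, 1, 11, 3, 6, 5) via Δ²R.

D(w) has 31 cells with 9 SE-corners; essential set:

[(1, 7, 0), (2, 6, 0), (4, 9, 3), (5, 6, 1), (6, 1, 0), (6, 3, 1), (8, 3, 2), (8, 6, 3), (10, 5, 4)]
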